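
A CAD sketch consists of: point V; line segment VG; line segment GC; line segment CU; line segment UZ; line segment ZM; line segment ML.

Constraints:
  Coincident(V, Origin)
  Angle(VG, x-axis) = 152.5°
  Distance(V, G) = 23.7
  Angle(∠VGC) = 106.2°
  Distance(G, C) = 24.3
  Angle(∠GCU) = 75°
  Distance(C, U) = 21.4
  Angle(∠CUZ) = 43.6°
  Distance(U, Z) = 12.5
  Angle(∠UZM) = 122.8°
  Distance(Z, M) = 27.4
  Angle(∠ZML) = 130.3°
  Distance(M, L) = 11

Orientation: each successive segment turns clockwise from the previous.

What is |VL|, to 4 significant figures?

58.49

V is at the origin; VG runs at 152.5° with length 23.7, so G = (-21.02, 10.94). ∠VGC = 106.2° gives GC at 78.70° from the x-axis; with |GC| = 24.3, C = (-16.26, 34.77). ∠GCU = 75.0° gives CU at -26.30° from the x-axis; with |CU| = 21.4, U = (2.924, 25.29). ∠CUZ = 43.6° gives UZ at -162.7° from the x-axis; with |UZ| = 12.5, Z = (-9.010, 21.57). ∠UZM = 122.8° gives ZM at 140.1° from the x-axis; with |ZM| = 27.4, M = (-30.03, 39.15). ∠ZML = 130.3° gives ML at 90.40° from the x-axis; with |ML| = 11.0, L = (-30.11, 50.15). Then |VL| = |L − V| = 58.49.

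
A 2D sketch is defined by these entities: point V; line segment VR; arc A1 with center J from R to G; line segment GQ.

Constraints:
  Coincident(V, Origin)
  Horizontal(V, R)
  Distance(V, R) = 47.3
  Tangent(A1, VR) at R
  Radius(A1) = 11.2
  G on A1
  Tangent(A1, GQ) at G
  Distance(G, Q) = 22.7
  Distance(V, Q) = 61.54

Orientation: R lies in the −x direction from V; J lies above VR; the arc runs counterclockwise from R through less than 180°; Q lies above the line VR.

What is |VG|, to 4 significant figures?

41.42

Checks: |JG| = 11.20 ✓; ∠(JG, GQ) = 90.00° ✓; |GQ| = 22.70 ✓; |VQ| = 61.54 ✓.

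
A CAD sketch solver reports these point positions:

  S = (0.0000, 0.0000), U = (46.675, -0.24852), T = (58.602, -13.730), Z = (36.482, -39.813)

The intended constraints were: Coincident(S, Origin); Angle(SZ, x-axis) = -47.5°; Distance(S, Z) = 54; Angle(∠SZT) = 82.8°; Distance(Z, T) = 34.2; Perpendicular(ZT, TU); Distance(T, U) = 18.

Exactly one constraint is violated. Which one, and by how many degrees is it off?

Perpendicular(ZT, TU) — off by 8.20°.

S = (0.00, 0.00) ✓; SZ at -47.50° ✓; |SZ| = 54.00 ✓; ∠SZT = 82.80° ✓; |ZT| = 34.20 ✓; ∠(ZT, TU) = 81.80° ✗; |TU| = 18.00 ✓.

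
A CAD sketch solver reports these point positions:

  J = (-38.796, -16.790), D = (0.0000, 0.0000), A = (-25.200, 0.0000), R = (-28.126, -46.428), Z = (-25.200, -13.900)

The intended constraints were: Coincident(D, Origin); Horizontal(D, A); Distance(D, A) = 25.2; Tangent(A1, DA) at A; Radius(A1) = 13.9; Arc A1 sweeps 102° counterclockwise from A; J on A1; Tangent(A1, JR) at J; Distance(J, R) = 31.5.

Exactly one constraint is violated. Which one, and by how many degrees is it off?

Tangent(A1, JR) at J — off by 7.80°.

D = (0.00, 0.00) ✓; D.y = 0.00, A.y = 0.00 ✓; |DA| = 25.20 ✓; ∠(ZA, AD) = 90.00° ✓; |ZA| = 13.90 ✓; bearing(Z→J) − bearing(Z→A) = 102.0° ✓; |ZJ| = 13.90 ✓; ∠(ZJ, JR) = 82.20° ✗; |JR| = 31.50 ✓.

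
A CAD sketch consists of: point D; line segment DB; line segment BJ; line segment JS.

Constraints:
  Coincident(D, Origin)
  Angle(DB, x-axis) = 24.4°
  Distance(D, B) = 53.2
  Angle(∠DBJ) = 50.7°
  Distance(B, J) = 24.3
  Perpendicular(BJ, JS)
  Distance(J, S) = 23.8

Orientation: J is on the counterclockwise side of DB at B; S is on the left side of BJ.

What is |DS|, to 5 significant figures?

19.747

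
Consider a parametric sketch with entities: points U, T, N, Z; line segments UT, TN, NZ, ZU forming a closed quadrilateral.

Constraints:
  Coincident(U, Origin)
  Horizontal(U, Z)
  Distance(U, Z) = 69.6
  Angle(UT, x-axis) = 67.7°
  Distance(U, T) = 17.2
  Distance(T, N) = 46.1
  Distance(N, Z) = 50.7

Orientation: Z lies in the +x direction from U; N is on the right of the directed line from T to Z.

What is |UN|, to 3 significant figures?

36.7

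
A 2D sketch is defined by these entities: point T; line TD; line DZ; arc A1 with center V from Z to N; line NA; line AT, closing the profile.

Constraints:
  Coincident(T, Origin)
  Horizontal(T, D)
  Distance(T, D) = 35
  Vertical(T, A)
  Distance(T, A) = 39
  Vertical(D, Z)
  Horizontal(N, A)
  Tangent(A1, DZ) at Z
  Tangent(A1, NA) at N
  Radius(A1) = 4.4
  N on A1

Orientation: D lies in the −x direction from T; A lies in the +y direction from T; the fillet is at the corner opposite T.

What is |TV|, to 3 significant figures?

46.2

T is at the origin; T and D share the same y with |TD| = 35.0 and D on the −x side, so D = (-35.0, 0.00). TA is vertical with |TA| = 39.0 and A on the +y side, so A = (0.00, 39.0). The virtual corner opposite T is at (-35.0, 39.0). Tangency of A1 to DZ means the radius VZ is perpendicular to DZ and tangency of A1 to NA means the radius VN is perpendicular to NA, with radius 4.4, so the center V sits 4.4 in from both sides at V = (-30.6, 34.6). Then |TV| = |V − T| = 46.2.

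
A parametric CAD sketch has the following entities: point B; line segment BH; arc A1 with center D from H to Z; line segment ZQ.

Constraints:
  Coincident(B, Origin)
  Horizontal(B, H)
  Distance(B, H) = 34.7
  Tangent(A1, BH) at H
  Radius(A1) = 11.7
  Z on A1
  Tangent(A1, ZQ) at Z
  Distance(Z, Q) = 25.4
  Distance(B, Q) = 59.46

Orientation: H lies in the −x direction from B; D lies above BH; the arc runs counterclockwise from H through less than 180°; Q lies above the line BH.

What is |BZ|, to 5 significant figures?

34.081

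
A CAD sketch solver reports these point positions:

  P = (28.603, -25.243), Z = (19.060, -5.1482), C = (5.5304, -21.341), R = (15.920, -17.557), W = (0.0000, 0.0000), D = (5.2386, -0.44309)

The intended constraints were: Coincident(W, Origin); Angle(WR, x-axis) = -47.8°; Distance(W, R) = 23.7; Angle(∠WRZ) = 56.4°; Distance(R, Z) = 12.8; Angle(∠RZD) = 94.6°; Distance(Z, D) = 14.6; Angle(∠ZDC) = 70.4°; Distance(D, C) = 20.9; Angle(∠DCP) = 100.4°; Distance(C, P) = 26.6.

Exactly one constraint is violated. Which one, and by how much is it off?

Distance(C, P) = 26.6 — off by 3.20.

W = (0.00, 0.00) ✓; WR at -47.80° ✓; |WR| = 23.70 ✓; ∠WRZ = 56.40° ✓; |RZ| = 12.80 ✓; ∠RZD = 94.60° ✓; |ZD| = 14.60 ✓; ∠ZDC = 70.40° ✓; |DC| = 20.90 ✓; ∠DCP = 100.4° ✓; |CP| = 23.40 ✗.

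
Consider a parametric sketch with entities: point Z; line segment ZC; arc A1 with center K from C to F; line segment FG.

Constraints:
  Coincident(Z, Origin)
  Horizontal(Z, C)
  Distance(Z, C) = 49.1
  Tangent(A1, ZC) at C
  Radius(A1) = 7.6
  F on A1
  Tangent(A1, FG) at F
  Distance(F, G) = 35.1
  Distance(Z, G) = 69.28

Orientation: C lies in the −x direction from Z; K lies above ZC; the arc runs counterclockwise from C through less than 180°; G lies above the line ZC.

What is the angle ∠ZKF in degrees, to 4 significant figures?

29.18°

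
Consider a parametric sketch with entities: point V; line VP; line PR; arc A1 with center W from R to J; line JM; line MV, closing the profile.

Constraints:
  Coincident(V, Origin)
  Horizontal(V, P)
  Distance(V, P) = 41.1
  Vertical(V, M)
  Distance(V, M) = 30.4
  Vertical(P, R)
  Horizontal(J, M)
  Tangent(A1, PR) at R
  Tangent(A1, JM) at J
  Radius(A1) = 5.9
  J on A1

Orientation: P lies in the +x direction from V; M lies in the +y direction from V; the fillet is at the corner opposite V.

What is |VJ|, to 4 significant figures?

46.51

The virtual corner opposite V is at (41.10, 30.40). The tangent condition forces WR to be normal to PR and tangency of A1 to JM means the radius WJ is perpendicular to JM, with radius 5.9, so the center W sits 5.9 in from both sides at W = (35.20, 24.50). That places the tangent points at R = (41.10, 24.50) on PR and J = (35.20, 30.40) on JM. Then |VJ| = |J − V| = 46.51.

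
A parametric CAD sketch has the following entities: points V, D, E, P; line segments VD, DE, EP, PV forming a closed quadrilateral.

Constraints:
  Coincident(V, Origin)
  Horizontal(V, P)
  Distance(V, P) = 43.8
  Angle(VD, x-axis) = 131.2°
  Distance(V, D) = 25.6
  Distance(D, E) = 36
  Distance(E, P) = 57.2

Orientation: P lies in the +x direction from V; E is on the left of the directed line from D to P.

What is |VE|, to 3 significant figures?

45.7

Checks: |DE| = 36.00 ✓; |EP| = 57.20 ✓.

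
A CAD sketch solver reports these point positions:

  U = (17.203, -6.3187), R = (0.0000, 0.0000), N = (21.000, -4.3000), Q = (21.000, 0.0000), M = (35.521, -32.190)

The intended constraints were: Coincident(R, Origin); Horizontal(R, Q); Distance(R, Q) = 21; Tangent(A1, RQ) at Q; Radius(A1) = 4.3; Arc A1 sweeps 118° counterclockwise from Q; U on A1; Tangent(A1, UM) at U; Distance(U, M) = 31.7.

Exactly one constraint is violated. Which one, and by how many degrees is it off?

Tangent(A1, UM) at U — off by 7.30°.

R = (0.00, 0.00) ✓; R.y = 0.00, Q.y = 0.00 ✓; |RQ| = 21.00 ✓; ∠(NQ, QR) = 90.00° ✓; |NQ| = 4.300 ✓; bearing(N→U) − bearing(N→Q) = 118.0° ✓; |NU| = 4.300 ✓; ∠(NU, UM) = 82.70° ✗; |UM| = 31.70 ✓.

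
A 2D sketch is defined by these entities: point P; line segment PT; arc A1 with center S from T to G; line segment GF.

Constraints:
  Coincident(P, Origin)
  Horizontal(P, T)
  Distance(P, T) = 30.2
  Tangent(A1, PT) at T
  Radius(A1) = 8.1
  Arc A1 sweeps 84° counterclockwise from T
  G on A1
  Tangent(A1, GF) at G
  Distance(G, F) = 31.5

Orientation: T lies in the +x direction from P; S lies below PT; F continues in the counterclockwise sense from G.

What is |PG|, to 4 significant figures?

23.30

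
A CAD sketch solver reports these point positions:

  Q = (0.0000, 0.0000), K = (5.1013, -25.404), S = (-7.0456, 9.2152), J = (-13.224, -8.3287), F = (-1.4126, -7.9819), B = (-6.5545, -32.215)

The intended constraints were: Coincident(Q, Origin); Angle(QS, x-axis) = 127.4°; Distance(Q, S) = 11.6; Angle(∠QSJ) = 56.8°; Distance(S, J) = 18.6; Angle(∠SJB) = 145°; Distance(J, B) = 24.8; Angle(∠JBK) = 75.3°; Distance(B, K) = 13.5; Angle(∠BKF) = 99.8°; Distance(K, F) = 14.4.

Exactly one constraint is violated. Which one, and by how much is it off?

Distance(K, F) = 14.4 — off by 4.20.

Q = (0.00, 0.00) ✓; QS at 127.4° ✓; |QS| = 11.60 ✓; ∠QSJ = 56.80° ✓; |SJ| = 18.60 ✓; ∠SJB = 145.0° ✓; |JB| = 24.80 ✓; ∠JBK = 75.30° ✓; |BK| = 13.50 ✓; ∠BKF = 99.80° ✓; |KF| = 18.60 ✗.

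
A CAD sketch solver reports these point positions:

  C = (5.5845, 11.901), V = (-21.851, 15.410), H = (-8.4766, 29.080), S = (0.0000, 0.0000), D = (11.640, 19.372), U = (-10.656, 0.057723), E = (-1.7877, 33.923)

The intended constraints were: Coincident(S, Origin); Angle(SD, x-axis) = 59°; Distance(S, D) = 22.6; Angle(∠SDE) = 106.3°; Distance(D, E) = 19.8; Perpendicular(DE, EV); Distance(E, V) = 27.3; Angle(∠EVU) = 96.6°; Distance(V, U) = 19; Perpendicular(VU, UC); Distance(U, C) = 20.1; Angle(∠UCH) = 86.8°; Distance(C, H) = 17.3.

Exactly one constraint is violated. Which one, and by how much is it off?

Distance(C, H) = 17.3 — off by 4.90.

S = (0.00, 0.00) ✓; SD at 59.00° ✓; |SD| = 22.60 ✓; ∠SDE = 106.3° ✓; |DE| = 19.80 ✓; ∠(DE, EV) = 90.00° ✓; |EV| = 27.30 ✓; ∠EVU = 96.60° ✓; |VU| = 19.00 ✓; ∠(VU, UC) = 90.00° ✓; |UC| = 20.10 ✓; ∠UCH = 86.80° ✓; |CH| = 22.20 ✗.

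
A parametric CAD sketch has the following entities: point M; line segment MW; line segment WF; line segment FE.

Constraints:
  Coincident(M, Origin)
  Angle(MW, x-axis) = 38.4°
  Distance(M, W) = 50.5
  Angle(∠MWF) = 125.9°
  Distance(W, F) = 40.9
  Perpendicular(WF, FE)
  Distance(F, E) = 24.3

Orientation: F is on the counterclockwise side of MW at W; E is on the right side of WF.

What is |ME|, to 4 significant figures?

96.04

M is at the origin; MW runs at 38.4° with length 50.5, so W = 50.5·(cos 38.4°, sin 38.4°) = (39.58, 31.37). ∠MWF = 125.9°, so WF runs at 38.4° + (180° − 125.9°) = 92.50° from the x-axis; with |WF| = 40.9, F = W + 40.9·(cos 92.50°, sin 92.50°) = (37.79, 72.23). WF ⟂ FE; with |FE| = 24.3 on the right of WF, E = F + 24.3·(0.9990, 0.04362) = (62.07, 73.29). Then |ME| = |E − M| = 96.04.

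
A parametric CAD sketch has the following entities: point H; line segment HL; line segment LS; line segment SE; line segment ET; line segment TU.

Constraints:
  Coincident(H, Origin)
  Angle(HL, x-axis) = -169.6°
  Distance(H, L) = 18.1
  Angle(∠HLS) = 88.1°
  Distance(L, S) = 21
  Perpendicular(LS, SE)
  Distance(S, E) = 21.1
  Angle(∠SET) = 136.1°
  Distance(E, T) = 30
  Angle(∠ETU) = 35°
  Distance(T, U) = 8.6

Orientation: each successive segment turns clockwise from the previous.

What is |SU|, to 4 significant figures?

39.37

∠SET = 136.1° gives ET at -35.40° from the x-axis; with |ET| = 30.0, T = (24.42, 3.242). ∠ETU = 35.0° gives TU at 179.6° from the x-axis; with |TU| = 8.6, U = (15.82, 3.302). Then |SU| = |U − S| = 39.37.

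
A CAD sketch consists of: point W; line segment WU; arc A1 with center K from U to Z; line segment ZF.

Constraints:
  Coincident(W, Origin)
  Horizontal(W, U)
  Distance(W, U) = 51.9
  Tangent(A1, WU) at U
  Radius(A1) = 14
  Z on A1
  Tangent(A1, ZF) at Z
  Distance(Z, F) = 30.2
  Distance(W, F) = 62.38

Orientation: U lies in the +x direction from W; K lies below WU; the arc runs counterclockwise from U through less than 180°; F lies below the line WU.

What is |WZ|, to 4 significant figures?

41.25

Checks: |KZ| = 14.00 ✓; ∠(KZ, ZF) = 90.00° ✓; |ZF| = 30.20 ✓; |WF| = 62.38 ✓.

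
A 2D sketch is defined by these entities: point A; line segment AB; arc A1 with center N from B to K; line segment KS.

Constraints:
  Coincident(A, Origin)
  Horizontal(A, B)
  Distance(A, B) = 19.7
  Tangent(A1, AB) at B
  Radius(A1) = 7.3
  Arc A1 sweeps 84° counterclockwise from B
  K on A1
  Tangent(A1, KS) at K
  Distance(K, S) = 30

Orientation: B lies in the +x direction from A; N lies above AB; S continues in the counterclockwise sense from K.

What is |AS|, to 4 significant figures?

47.21

On A1, B sits at bearing -90° from N; an 84° counterclockwise sweep puts K at bearing -6°, so K = N + 7.3·(cos -6°, sin -6°) = (26.96, 6.537). The tangent condition forces NK to be normal to KS, so KS runs along (−sin -6°, cos -6°); with |KS| = 30.0, S = (30.10, 36.37). Then |AS| = |S − A| = 47.21.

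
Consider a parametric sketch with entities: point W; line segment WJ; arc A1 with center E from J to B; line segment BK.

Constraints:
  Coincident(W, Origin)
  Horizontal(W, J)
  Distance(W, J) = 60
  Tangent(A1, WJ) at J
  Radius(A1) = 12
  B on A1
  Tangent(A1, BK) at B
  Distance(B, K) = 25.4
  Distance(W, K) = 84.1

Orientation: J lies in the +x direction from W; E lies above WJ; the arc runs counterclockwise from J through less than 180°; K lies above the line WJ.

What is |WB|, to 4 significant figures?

72.43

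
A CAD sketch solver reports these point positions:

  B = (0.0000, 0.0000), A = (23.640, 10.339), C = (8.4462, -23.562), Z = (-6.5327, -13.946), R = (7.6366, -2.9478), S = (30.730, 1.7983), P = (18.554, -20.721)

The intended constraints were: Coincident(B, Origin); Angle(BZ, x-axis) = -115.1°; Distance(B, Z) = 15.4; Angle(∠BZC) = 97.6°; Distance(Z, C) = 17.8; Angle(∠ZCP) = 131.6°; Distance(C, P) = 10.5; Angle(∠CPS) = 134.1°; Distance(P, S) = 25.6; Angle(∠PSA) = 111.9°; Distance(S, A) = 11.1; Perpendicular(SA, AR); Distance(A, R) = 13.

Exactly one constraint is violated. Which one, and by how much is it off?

Distance(A, R) = 13 — off by 7.80.

B = (0.00, 0.00) ✓; BZ at -115.1° ✓; |BZ| = 15.40 ✓; ∠BZC = 97.60° ✓; |ZC| = 17.80 ✓; ∠ZCP = 131.6° ✓; |CP| = 10.50 ✓; ∠CPS = 134.1° ✓; |PS| = 25.60 ✓; ∠PSA = 111.9° ✓; |SA| = 11.10 ✓; ∠(SA, AR) = 90.00° ✓; |AR| = 20.80 ✗.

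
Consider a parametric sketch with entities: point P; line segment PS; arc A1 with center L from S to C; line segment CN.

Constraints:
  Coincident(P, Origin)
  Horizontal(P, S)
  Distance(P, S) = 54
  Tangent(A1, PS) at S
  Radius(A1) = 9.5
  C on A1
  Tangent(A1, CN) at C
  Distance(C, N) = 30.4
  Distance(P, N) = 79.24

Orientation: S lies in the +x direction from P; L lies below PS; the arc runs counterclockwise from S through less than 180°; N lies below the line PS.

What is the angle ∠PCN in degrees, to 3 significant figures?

157°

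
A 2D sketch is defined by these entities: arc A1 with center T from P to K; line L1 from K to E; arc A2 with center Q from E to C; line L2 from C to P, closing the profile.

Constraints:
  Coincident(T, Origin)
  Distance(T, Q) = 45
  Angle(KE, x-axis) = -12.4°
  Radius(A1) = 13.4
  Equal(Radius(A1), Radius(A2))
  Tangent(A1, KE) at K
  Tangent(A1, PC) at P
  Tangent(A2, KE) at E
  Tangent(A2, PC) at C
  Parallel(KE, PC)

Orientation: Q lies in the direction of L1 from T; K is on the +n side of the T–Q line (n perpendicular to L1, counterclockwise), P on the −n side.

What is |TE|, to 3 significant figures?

47.0

The slot axis is L1's direction at -12.4°, so u = (cos -12.4°, sin -12.4°) = (0.977, -0.215) and n = (−sin -12.4°, cos -12.4°) = (0.215, 0.977). T is at the origin and Q lies 45.0 along u from T, so Q = 45.0·u = (44.0, -9.66). Tangency of A1 to both parallel lines with radius 13.4 puts K and P at T ± 13.4·n: K = (2.88, 13.1), P = (-2.88, -13.1). Equal radii place E and C the same way about Q: E = Q + 13.4·n = (46.8, 3.42), C = Q − 13.4·n = (41.1, -22.8). Then |TE| = |E − T| = 47.0.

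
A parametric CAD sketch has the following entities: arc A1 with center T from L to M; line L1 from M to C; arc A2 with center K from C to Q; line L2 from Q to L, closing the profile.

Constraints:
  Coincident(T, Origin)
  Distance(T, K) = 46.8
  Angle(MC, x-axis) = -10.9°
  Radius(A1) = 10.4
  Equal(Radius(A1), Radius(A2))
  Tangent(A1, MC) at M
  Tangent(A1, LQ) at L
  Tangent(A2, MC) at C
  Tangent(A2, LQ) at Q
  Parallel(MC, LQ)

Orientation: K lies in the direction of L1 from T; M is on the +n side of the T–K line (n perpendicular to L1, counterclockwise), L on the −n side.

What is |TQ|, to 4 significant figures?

47.94

The slot axis is L1's direction at -10.9°, so u = (cos -10.9°, sin -10.9°) = (0.9820, -0.1891) and n = (−sin -10.9°, cos -10.9°) = (0.1891, 0.9820). T is at the origin and K lies 46.8 along u from T, so K = 46.8·u = (45.96, -8.850). Tangency of A1 to both parallel lines with radius 10.4 puts M and L at T ± 10.4·n: M = (1.967, 10.21), L = (-1.967, -10.21). Equal radii place C and Q the same way about K: C = K + 10.4·n = (47.92, 1.363), Q = K − 10.4·n = (43.99, -19.06). Then |TQ| = |Q − T| = 47.94.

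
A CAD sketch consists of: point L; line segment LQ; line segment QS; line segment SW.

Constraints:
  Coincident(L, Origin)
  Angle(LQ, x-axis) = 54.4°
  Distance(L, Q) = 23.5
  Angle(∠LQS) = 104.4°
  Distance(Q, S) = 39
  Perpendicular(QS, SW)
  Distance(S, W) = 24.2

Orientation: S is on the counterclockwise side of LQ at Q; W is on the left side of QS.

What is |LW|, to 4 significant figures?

44.87

L is at the origin; LQ runs at 54.4° with length 23.5, so Q = 23.5·(cos 54.4°, sin 54.4°) = (13.68, 19.11). ∠LQS = 104.4°, so QS runs at 54.4° + (180° − 104.4°) = 130.0° from the x-axis; with |QS| = 39.0, S = Q + 39.0·(cos 130.0°, sin 130.0°) = (-11.39, 48.98). QS is perpendicular to SW; with |SW| = 24.2 on the left of QS, W = S + 24.2·(-0.7660, -0.6428) = (-29.93, 33.43). Then |LW| = |W − L| = 44.87.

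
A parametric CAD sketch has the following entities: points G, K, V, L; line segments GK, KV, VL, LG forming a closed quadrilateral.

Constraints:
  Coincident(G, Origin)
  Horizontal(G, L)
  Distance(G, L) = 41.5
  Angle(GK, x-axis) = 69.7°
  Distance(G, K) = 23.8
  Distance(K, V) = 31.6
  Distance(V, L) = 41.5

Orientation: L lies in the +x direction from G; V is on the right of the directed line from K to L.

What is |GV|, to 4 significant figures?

8.444

Checks: |KV| = 31.60 ✓; |VL| = 41.50 ✓.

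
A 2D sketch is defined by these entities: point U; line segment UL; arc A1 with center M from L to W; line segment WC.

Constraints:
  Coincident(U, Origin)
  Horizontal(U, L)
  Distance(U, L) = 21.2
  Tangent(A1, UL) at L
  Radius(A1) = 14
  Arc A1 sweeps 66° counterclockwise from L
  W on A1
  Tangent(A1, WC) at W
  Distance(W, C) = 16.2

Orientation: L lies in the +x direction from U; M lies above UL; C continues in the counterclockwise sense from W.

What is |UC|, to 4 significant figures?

46.70

U is at the origin; UL is horizontal with |UL| = 21.2 and L on the +x side, so L = (21.20, 0.000). Tangency of A1 to UL means the radius ML is perpendicular to UL, so M = L + (0, 14) = (21.20, 14.00). On A1, L sits at bearing -90° from M; a 66° counterclockwise sweep puts W at bearing -24°, so W = M + 14.0·(cos -24°, sin -24°) = (33.99, 8.306). Since A1 is tangent to WC there, MW ⟂ WC, so WC runs along (−sin -24°, cos -24°); with |WC| = 16.2, C = (40.58, 23.11). Then |UC| = |C − U| = 46.70.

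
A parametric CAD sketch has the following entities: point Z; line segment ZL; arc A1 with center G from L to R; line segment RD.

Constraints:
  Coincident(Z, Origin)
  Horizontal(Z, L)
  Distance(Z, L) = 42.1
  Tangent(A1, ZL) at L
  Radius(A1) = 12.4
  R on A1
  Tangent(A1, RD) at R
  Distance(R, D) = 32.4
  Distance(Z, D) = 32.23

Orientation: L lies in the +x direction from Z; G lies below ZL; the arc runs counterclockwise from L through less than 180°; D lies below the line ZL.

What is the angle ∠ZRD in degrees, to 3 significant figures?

59.3°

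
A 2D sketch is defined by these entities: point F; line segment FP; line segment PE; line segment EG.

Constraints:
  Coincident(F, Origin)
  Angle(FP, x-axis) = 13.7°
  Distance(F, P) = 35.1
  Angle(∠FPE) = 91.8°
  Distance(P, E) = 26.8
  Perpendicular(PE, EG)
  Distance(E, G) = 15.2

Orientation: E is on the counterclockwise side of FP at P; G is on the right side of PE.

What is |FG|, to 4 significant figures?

57.51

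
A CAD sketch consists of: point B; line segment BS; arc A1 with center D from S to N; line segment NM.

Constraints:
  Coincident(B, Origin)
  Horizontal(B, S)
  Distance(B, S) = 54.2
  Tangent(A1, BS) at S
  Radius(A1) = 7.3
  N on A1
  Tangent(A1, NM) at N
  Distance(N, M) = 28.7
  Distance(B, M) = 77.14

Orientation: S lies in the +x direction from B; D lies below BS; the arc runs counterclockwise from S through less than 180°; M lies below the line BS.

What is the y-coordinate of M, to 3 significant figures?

-32.3

B is at the origin; BS is horizontal with |BS| = 54.2 and S on the +x side, so S = (54.2, 0.00). Since A1 is tangent to BS there, DS ⟂ BS, so D = S + (0, -7.3) = (54.2, -7.30). Since DN ⟂ NM (tangency), |DM| = √(7.3² + 28.7²) = 29.6 regardless of where N sits on A1. So M lies on both circle(B, 77.14) and circle(D, 29.6); the below-BS intersection is M = (70.0, -32.3). N is the foot of the tangent from M: N = (49.2, -12.6).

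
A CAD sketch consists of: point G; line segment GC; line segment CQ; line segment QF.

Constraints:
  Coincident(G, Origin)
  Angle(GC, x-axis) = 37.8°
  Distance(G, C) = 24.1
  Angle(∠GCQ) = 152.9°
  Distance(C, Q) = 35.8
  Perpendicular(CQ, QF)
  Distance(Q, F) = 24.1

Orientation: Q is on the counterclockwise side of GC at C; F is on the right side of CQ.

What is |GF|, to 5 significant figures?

67.146

G is at the origin; GC runs at 37.8° with length 24.1, so C = 24.1·(cos 37.8°, sin 37.8°) = (19.043, 14.771). ∠GCQ = 152.9°, so CQ runs at 37.8° + (180° − 152.9°) = 64.900° from the x-axis; with |CQ| = 35.8, Q = C + 35.8·(cos 64.900°, sin 64.900°) = (34.229, 47.190). CQ is perpendicular to QF; with |QF| = 24.1 on the right of CQ, F = Q + 24.1·(0.90557, -0.42420) = (56.053, 36.967). Then |GF| = |F − G| = 67.146.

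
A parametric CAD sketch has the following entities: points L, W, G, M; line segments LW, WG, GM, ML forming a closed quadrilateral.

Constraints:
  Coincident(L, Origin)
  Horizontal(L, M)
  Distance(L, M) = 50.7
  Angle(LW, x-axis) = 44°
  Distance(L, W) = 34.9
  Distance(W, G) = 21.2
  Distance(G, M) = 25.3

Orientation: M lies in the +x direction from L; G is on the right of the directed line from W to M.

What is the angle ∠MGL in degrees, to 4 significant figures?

166.3°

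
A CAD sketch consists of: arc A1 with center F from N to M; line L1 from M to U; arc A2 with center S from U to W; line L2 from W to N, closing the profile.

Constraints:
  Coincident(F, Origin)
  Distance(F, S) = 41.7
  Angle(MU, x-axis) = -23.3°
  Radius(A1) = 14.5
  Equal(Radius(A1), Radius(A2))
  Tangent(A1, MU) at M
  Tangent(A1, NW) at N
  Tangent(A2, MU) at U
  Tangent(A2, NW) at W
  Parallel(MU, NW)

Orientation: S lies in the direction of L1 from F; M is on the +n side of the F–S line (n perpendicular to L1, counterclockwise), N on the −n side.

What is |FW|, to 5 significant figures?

44.149

Tangency of A1 to both parallel lines with radius 14.5 puts M and N at F ± 14.5·n: M = (5.7354, 13.317), N = (-5.7354, -13.317). Equal radii place U and W the same way about S: U = S + 14.5·n = (44.035, -3.1768), W = S − 14.5·n = (32.564, -29.812). Then |FW| = |W − F| = 44.149.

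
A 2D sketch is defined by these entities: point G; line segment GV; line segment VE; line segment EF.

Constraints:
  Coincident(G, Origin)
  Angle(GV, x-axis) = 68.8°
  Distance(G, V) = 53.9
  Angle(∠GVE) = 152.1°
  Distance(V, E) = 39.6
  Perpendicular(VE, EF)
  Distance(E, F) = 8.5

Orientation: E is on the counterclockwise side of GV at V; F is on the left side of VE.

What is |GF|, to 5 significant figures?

88.823

G is at the origin; GV runs at 68.8° with length 53.9, so V = 53.9·(cos 68.8°, sin 68.8°) = (19.492, 50.252). ∠GVE = 152.1°, so VE runs at 68.8° + (180° − 152.1°) = 96.700° from the x-axis; with |VE| = 39.6, E = V + 39.6·(cos 96.700°, sin 96.700°) = (14.871, 89.582). VE ⟂ EF; with |EF| = 8.5 on the left of VE, F = E + 8.5·(-0.99317, -0.11667) = (6.4295, 88.590). Then |GF| = |F − G| = 88.823.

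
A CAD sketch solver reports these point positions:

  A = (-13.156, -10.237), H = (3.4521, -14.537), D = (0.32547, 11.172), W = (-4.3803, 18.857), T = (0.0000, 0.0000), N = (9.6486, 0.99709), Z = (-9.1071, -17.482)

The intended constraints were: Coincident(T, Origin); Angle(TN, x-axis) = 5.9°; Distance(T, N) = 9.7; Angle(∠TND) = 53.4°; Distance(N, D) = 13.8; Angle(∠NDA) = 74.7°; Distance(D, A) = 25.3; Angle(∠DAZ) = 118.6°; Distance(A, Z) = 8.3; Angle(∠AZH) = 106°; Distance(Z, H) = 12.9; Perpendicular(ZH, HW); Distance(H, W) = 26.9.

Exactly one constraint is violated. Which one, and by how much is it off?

Distance(H, W) = 26.9 — off by 7.40.

T = (0.00, 0.00) ✓; TN at 5.900° ✓; |TN| = 9.700 ✓; ∠TND = 53.40° ✓; |ND| = 13.80 ✓; ∠NDA = 74.70° ✓; |DA| = 25.30 ✓; ∠DAZ = 118.6° ✓; |AZ| = 8.300 ✓; ∠AZH = 106.0° ✓; |ZH| = 12.90 ✓; ∠(ZH, HW) = 90.00° ✓; |HW| = 34.30 ✗.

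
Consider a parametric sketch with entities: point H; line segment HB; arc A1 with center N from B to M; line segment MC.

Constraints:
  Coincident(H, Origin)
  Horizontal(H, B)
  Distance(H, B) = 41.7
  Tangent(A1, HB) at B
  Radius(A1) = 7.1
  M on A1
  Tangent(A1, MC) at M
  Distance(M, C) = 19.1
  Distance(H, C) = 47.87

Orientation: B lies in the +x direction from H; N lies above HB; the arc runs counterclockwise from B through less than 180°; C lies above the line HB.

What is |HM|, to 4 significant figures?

49.12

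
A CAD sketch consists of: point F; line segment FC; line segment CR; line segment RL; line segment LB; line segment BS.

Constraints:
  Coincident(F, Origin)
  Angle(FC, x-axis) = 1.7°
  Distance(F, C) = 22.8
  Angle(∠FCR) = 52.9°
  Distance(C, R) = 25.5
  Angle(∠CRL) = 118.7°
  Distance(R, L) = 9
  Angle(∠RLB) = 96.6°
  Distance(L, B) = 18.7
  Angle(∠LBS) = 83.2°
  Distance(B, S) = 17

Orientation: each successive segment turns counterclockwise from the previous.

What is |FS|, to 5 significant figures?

16.169

F is at the origin; FC runs at 1.7° with length 22.8, so C = (22.790, 0.67639). ∠FCR = 52.9° gives CR at 128.80° from the x-axis; with |CR| = 25.5, R = (6.8116, 20.550). ∠CRL = 118.7° gives RL at -169.90° from the x-axis; with |RL| = 9.0, L = (-2.0490, 18.971). ∠RLB = 96.6° gives LB at -86.500° from the x-axis; with |LB| = 18.7, B = (-0.90735, 0.30609). ∠LBS = 83.2° gives BS at 10.300° from the x-axis; with |BS| = 17.0, S = (15.819, 3.3457). Then |FS| = |S − F| = 16.169.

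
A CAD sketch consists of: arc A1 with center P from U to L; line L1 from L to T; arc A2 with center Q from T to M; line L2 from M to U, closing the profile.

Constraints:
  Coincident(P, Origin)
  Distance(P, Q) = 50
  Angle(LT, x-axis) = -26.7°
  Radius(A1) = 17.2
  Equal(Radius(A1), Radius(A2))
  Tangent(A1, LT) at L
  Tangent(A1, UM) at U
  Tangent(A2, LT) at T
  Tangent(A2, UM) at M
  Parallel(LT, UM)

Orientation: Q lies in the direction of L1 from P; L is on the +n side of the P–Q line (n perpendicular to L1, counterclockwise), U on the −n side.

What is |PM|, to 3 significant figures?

52.9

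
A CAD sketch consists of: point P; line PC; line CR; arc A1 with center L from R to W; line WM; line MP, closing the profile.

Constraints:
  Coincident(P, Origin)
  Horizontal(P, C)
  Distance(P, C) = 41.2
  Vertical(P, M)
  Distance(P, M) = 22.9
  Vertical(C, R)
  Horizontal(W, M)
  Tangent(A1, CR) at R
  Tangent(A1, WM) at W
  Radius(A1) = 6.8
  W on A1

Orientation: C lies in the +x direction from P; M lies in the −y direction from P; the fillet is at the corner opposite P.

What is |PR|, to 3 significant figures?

44.2

P is at the origin; P and C share the same y with |PC| = 41.2 and C on the +x side, so C = (41.2, 0.00). P and M share the same x with |PM| = 22.9 and M on the −y side, so M = (0.00, -22.9). The virtual corner opposite P is at (41.2, -22.9). A1 meets CR tangentially, so LR is at right angles to CR and since A1 is tangent to WM there, LW ⟂ WM, with radius 6.8, so the center L sits 6.8 in from both sides at L = (34.4, -16.1). That places the tangent points at R = (41.2, -16.1) on CR and W = (34.4, -22.9) on WM. Then |PR| = |R − P| = 44.2.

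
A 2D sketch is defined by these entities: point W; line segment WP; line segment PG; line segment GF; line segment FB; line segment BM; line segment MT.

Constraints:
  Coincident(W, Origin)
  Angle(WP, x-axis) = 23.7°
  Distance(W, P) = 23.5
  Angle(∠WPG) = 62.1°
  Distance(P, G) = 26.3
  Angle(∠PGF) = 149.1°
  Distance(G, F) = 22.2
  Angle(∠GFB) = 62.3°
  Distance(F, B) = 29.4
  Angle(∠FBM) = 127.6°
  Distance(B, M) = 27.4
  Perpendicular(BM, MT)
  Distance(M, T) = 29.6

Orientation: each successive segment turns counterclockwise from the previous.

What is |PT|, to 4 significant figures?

11.96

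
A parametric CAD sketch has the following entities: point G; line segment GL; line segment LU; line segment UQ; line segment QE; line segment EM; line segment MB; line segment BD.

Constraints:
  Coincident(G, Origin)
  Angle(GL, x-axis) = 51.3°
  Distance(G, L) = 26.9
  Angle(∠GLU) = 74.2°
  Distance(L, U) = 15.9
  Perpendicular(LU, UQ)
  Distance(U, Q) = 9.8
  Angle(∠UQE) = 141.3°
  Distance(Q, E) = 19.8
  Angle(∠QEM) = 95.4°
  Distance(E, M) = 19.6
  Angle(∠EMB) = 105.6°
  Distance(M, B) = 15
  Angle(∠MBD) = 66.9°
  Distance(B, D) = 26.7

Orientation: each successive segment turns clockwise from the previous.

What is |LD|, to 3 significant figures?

21.3

G is at the origin; GL runs at 51.3° with length 26.9, so L = (16.8, 21.0). ∠GLU = 74.2° gives LU at -54.5° from the x-axis; with |LU| = 15.9, U = (26.1, 8.05). LU ⟂ UQ, so UQ runs at -144°; with |UQ| = 9.8, Q = (18.1, 2.36). ∠UQE = 141.3° gives QE at 177° from the x-axis; with |QE| = 19.8, E = (-1.70, 3.46). ∠QEM = 95.4° gives EM at 92.2° from the x-axis; with |EM| = 19.6, M = (-2.45, 23.0). ∠EMB = 105.6° gives MB at 17.8° from the x-axis; with |MB| = 15.0, B = (11.8, 27.6). ∠MBD = 66.9° gives BD at -95.3° from the x-axis; with |BD| = 26.7, D = (9.37, 1.05). Then |LD| = |D − L| = 21.3.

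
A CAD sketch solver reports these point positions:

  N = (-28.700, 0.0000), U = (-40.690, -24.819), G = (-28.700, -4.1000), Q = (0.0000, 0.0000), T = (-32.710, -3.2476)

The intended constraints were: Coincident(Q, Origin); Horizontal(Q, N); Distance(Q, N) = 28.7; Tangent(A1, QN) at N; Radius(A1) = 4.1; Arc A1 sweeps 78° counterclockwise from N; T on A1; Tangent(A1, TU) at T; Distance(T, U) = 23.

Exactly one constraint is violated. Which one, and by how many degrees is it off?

Tangent(A1, TU) at T — off by 8.30°.

Q = (0.00, 0.00) ✓; Q.y = 0.00, N.y = 0.00 ✓; |QN| = 28.70 ✓; ∠(GN, NQ) = 90.00° ✓; |GN| = 4.100 ✓; bearing(G→T) − bearing(G→N) = 78.00° ✓; |GT| = 4.100 ✓; ∠(GT, TU) = 98.30° ✗; |TU| = 23.00 ✓.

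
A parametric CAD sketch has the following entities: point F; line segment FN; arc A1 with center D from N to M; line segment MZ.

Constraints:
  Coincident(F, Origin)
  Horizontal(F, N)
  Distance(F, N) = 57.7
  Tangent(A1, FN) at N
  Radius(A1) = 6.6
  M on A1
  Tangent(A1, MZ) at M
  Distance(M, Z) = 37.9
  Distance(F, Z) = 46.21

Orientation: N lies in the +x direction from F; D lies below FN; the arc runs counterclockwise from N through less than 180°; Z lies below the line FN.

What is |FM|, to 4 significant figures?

52.32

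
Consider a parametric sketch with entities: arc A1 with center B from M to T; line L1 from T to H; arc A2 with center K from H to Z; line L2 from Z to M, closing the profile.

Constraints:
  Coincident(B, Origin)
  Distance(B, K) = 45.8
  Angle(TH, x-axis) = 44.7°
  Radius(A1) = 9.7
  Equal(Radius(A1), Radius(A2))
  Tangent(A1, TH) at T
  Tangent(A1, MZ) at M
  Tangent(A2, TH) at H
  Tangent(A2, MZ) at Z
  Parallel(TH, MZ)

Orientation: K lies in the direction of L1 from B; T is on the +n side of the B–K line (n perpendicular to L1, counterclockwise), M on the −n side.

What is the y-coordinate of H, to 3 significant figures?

39.1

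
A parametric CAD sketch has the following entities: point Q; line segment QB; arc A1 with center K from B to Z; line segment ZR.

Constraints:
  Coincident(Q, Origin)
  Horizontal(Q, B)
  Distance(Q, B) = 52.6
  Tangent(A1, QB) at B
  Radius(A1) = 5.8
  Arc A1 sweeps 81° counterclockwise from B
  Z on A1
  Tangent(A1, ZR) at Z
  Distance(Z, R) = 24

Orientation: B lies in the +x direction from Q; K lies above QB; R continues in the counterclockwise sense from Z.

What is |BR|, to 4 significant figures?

30.13

Q is at the origin; Q and B share the same y with |QB| = 52.6 and B on the +x side, so B = (52.60, 0.000). A1 meets QB tangentially, so KB is at right angles to QB, so K = B + (0, 5.8) = (52.60, 5.800). On A1, B sits at bearing -90° from K; an 81° counterclockwise sweep puts Z at bearing -9°, so Z = K + 5.8·(cos -9°, sin -9°) = (58.33, 4.893). The tangent condition forces KZ to be normal to ZR, so ZR runs along (−sin -9°, cos -9°); with |ZR| = 24.0, R = (62.08, 28.60). Then |BR| = |R − B| = 30.13.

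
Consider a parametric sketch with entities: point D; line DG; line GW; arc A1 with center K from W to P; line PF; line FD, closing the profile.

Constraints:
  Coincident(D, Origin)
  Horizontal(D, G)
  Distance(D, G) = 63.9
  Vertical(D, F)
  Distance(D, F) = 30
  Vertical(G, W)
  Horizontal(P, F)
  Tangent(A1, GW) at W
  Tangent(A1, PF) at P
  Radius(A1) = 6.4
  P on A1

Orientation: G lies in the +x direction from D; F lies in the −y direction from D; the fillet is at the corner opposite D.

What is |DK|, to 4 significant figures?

62.15

D is at the origin; D and G share the same y with |DG| = 63.9 and G on the +x side, so G = (63.90, 0.000). DF is vertical with |DF| = 30.0 and F on the −y side, so F = (0.000, -30.00). The virtual corner opposite D is at (63.90, -30.00). The tangent condition forces KW to be normal to GW and tangency of A1 to PF means the radius KP is perpendicular to PF, with radius 6.4, so the center K sits 6.4 in from both sides at K = (57.50, -23.60). Then |DK| = |K − D| = 62.15.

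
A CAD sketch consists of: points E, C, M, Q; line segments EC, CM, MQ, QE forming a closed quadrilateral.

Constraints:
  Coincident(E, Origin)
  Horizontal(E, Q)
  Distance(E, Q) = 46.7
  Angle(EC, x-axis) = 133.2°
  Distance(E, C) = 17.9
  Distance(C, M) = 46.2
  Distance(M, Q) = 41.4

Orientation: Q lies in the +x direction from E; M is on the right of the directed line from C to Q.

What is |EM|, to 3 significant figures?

28.6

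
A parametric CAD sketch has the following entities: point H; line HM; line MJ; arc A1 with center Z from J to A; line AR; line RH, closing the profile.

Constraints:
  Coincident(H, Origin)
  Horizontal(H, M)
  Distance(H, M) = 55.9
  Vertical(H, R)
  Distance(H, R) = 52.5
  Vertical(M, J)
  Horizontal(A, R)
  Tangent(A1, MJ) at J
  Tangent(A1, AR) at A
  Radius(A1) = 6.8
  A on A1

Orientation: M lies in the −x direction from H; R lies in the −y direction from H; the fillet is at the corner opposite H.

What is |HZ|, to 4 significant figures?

67.08

HR is vertical with |HR| = 52.5 and R on the −y side, so R = (0.000, -52.50). The virtual corner opposite H is at (-55.90, -52.50). The tangent condition forces ZJ to be normal to MJ and A1 meets AR tangentially, so ZA is at right angles to AR, with radius 6.8, so the center Z sits 6.8 in from both sides at Z = (-49.10, -45.70). Then |HZ| = |Z − H| = 67.08.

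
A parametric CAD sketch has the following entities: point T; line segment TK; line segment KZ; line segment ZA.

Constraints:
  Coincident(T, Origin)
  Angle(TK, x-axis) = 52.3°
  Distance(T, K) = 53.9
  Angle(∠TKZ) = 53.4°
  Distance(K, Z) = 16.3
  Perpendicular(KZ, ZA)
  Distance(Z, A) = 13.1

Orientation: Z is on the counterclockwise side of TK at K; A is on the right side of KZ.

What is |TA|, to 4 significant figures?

58.55

T is at the origin; TK runs at 52.3° with length 53.9, so K = 53.9·(cos 52.3°, sin 52.3°) = (32.96, 42.65). ∠TKZ = 53.4°, so KZ runs at 52.3° + (180° − 53.4°) = 178.9° from the x-axis; with |KZ| = 16.3, Z = K + 16.3·(cos 178.9°, sin 178.9°) = (16.66, 42.96). KZ is perpendicular to ZA; with |ZA| = 13.1 on the right of KZ, A = Z + 13.1·(0.01920, 0.9998) = (16.92, 56.06). Then |TA| = |A − T| = 58.55.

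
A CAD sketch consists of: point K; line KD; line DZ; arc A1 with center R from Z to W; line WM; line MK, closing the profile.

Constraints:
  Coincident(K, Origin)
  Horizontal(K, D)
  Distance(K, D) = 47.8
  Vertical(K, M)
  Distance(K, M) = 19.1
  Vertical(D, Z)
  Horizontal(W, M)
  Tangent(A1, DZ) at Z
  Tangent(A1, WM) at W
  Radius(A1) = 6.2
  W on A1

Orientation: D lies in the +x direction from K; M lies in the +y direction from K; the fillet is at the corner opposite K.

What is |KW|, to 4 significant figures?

45.78

K is at the origin; K and D share the same y with |KD| = 47.8 and D on the +x side, so D = (47.80, 0.000). K and M share the same x with |KM| = 19.1 and M on the +y side, so M = (0.000, 19.10). The virtual corner opposite K is at (47.80, 19.10). The tangent condition forces RZ to be normal to DZ and A1 meets WM tangentially, so RW is at right angles to WM, with radius 6.2, so the center R sits 6.2 in from both sides at R = (41.60, 12.90). That places the tangent points at Z = (47.80, 12.90) on DZ and W = (41.60, 19.10) on WM. Then |KW| = |W − K| = 45.78.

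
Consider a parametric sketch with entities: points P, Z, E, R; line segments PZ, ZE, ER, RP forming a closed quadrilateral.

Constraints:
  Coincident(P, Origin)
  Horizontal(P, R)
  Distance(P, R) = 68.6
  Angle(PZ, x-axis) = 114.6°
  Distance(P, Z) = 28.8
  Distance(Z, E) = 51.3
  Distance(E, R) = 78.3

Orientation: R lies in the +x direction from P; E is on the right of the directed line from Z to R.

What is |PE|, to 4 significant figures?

25.37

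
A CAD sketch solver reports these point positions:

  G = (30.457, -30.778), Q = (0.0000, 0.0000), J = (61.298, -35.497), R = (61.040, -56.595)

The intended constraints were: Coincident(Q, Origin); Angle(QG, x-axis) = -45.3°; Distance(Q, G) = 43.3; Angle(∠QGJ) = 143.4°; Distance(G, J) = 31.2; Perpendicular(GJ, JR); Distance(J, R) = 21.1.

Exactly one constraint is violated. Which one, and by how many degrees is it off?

Perpendicular(GJ, JR) — off by 8.00°.

Q = (0.00, 0.00) ✓; QG at -45.30° ✓; |QG| = 43.30 ✓; ∠QGJ = 143.4° ✓; |GJ| = 31.20 ✓; ∠(GJ, JR) = 82.00° ✗; |JR| = 21.10 ✓.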